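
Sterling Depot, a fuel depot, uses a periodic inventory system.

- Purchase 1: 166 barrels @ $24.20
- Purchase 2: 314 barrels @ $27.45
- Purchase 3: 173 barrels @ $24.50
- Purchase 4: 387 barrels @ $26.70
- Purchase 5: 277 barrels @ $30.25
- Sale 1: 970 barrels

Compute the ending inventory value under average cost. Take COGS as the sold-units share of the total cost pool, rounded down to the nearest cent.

Ending inventory = $9,376.42

Sale 1, sell 970: 970/1317 × $35,587.15 → $26,210.73
Ending inventory (cost pool remaining) = $9,376.42
Check: goods available $35,587.15 = COGS $26,210.73 + ending $9,376.42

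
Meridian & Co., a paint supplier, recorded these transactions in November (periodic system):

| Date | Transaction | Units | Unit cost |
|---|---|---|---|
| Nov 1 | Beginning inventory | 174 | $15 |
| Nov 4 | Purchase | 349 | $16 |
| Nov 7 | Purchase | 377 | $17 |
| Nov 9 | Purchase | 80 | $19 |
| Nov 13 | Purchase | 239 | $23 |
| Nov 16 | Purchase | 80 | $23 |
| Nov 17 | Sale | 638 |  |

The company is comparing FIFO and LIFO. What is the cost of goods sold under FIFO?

COGS = $10,149

FIFO COGS: 174 @ $15 + 349 @ $16 + 115 @ $17 = $10,149
LIFO COGS: 80 @ $23 + 239 @ $23 + 80 @ $19 + 239 @ $17 = $12,920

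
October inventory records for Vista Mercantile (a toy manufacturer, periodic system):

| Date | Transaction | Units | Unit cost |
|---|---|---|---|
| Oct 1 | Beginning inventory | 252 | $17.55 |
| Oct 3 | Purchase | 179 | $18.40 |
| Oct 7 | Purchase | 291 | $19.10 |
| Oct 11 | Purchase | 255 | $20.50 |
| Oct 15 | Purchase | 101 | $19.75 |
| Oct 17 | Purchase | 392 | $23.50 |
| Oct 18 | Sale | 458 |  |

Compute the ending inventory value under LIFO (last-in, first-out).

Ending inventory = $19,193.05

Oct 18, 458 sold [LIFO — newest first]: 392 @ $23.50 + 66 @ $19.75 = $10,515.50
Ending inventory: 252 @ $17.55 + 179 @ $18.40 + 291 @ $19.10 + 255 @ $20.50 + 35 @ $19.75 = $19,193.05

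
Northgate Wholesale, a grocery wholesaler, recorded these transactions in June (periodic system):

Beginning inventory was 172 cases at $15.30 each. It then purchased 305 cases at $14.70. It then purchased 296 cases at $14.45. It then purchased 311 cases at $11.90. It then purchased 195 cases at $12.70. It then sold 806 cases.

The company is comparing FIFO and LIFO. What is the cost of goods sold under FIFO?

FIFO COGS: 172 @ $15.30 + 305 @ $14.70 + 296 @ $14.45 + 33 @ $11.90 = $11,785.00
LIFO COGS: 195 @ $12.70 + 311 @ $11.90 + 296 @ $14.45 + 4 @ $14.70 = $10,513.40

COGS = $11,785.00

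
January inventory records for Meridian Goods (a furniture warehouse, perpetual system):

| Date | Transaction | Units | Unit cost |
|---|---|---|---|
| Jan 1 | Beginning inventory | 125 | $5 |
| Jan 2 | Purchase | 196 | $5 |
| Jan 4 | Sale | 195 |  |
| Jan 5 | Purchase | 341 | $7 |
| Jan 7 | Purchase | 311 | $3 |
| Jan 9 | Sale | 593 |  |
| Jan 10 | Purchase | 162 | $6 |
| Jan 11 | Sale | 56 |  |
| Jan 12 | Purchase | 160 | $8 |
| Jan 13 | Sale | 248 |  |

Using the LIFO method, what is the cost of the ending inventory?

Ending inventory = $1,151

Jan 4, 195 sold [LIFO — newest first]: 195 @ $5 = $975
Jan 9, 593 sold [LIFO — newest first]: 311 @ $3 + 282 @ $7 = $2,907
Jan 11, 56 sold [LIFO — newest first]: 56 @ $6 = $336
Jan 13, 248 sold [LIFO — newest first]: 160 @ $8 + 88 @ $6 = $1,808
Total COGS = $975 + $2,907 + $336 + $1,808 = $6,026
Ending inventory: 125 @ $5 + 1 @ $5 + 59 @ $7 + 18 @ $6 = $1,151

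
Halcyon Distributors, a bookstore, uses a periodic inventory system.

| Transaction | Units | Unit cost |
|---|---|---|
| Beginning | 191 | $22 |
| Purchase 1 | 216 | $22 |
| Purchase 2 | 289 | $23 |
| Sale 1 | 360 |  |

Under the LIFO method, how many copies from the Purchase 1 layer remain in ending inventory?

Sale 1 (360) [LIFO — newest first]: 289 @ $23 + 71 @ $22 = $8,209
Ending inventory: 191 @ $22 + 145 @ $22 = $7,392

145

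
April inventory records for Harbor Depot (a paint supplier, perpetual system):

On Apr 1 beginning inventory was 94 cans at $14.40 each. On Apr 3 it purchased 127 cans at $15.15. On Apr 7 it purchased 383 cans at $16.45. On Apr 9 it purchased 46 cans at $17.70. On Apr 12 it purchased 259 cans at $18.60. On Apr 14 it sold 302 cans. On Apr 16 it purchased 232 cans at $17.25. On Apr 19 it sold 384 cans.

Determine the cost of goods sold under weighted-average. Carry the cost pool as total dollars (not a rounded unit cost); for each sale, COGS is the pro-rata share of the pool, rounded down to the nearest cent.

After Apr 1: 94 on hand, pool $1,353.60 (≈ $14.4000 each)
After Apr 3: 221 on hand, pool $3,277.65 (≈ $14.8310 each)
After Apr 7: 604 on hand, pool $9,578.00 (≈ $15.8576 each)
After Apr 9: 650 on hand, pool $10,392.20 (≈ $15.9880 each)
After Apr 12: 909 on hand, pool $15,209.60 (≈ $16.7322 each)
Apr 14, sell 302: 302/909 × $15,209.60 → $5,053.13
After Apr 16: 839 on hand, pool $14,158.47 (≈ $16.8754 each)
Apr 19, sell 384: 384/839 × $14,158.47 → $6,480.15
Total COGS = $5,053.13 + $6,480.15 = $11,533.28
Ending inventory (cost pool remaining) = $7,678.32
Check: goods available $19,211.60 = COGS $11,533.28 + ending $7,678.32

COGS = $11,533.28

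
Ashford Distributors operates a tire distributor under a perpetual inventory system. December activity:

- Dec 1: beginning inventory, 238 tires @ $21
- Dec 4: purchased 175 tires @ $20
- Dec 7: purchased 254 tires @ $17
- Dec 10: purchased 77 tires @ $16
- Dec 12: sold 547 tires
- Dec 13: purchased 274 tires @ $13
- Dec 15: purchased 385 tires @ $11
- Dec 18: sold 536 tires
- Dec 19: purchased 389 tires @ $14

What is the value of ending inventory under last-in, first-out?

Ending inventory = $11,182

Dec 12, 547 sold [LIFO — newest first]: 77 @ $16 + 254 @ $17 + 175 @ $20 + 41 @ $21 = $9,911
Dec 18, 536 sold [LIFO — newest first]: 385 @ $11 + 151 @ $13 = $6,198
Total COGS = $9,911 + $6,198 = $16,109
Ending inventory: 197 @ $21 + 123 @ $13 + 389 @ $14 = $11,182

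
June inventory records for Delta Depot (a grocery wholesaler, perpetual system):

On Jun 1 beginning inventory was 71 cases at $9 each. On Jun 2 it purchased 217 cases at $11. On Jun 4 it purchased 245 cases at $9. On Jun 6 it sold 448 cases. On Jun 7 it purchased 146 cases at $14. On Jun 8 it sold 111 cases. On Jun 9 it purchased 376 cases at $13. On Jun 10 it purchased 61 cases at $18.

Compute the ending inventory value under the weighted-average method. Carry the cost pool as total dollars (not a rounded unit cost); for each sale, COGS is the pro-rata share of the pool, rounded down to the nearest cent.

Ending inventory = $7,481.18

After Jun 1: 71 on hand, pool $639.00 (≈ $9.0000 each)
After Jun 2: 288 on hand, pool $3,026.00 (≈ $10.5069 each)
After Jun 4: 533 on hand, pool $5,231.00 (≈ $9.8143 each)
Jun 6, sell 448: 448/533 × $5,231.00 → $4,396.78
After Jun 7: 231 on hand, pool $2,878.22 (≈ $12.4598 each)
Jun 8, sell 111: 111/231 × $2,878.22 → $1,383.04
After Jun 9: 496 on hand, pool $6,383.18 (≈ $12.8693 each)
After Jun 10: 557 on hand, pool $7,481.18 (≈ $13.4312 each)
Total COGS = $4,396.78 + $1,383.04 = $5,779.82
Ending inventory (cost pool remaining) = $7,481.18
Check: goods available $13,261.00 = COGS $5,779.82 + ending $7,481.18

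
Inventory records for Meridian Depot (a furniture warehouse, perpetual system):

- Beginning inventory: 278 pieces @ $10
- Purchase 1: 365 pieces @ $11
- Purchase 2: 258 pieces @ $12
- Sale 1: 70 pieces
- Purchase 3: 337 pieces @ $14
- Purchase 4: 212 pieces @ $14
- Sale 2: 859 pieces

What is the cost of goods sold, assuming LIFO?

COGS = $12,124

Sale 1 (70) [LIFO — newest first]: 70 @ $12 = $840
Sale 2 (859) [LIFO — newest first]: 212 @ $14 + 337 @ $14 + 188 @ $12 + 122 @ $11 = $11,284
Total COGS = $840 + $11,284 = $12,124
Ending inventory: 278 @ $10 + 243 @ $11 = $5,453
Check: goods available $17,577 = COGS $12,124 + ending $5,453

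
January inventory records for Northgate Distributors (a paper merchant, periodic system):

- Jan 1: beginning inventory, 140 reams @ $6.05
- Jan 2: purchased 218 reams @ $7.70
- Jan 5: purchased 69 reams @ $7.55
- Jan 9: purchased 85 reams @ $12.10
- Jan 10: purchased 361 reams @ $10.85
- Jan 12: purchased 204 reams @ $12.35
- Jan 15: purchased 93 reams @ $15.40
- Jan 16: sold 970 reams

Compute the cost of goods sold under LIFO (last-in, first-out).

COGS = $10,634.50

Jan 16, 970 sold [LIFO — newest first]: 93 @ $15.40 + 204 @ $12.35 + 361 @ $10.85 + 85 @ $12.10 + 69 @ $7.55 + 158 @ $7.70 = $10,634.50
Ending inventory: 140 @ $6.05 + 60 @ $7.70 = $1,309.00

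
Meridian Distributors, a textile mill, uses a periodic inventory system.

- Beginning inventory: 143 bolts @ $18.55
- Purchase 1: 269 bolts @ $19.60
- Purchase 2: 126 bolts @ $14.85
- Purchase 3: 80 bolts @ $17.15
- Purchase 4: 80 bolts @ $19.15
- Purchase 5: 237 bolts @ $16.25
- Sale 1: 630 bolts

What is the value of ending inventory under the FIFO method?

Sale 1 (630) [FIFO — oldest first]: 143 @ $18.55 + 269 @ $19.60 + 126 @ $14.85 + 80 @ $17.15 + 12 @ $19.15 = $11,397.95
Ending inventory: 68 @ $19.15 + 237 @ $16.25 = $5,153.45
Check: goods available $16,551.40 = COGS $11,397.95 + ending $5,153.45

Ending inventory = $5,153.45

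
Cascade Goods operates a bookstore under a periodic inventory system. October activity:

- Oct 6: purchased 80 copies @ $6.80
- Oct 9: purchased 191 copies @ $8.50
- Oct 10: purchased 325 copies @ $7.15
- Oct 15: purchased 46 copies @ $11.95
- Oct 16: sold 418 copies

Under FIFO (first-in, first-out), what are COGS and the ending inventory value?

COGS = $3,218.55; ending inventory = $1,822.40

Oct 16, 418 sold [FIFO — oldest first]: 80 @ $6.80 + 191 @ $8.50 + 147 @ $7.15 = $3,218.55
Ending inventory: 178 @ $7.15 + 46 @ $11.95 = $1,822.40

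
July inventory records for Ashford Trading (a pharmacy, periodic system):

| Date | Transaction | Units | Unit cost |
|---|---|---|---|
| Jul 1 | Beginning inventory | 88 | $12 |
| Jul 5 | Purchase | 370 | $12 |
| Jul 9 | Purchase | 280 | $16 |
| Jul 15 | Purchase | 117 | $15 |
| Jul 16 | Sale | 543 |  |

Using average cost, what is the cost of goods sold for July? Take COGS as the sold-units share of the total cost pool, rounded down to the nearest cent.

Jul 16, sell 543: 543/855 × $11,731.00 → $7,450.21
Ending inventory (cost pool remaining) = $4,280.79
Check: goods available $11,731.00 = COGS $7,450.21 + ending $4,280.79

COGS = $7,450.21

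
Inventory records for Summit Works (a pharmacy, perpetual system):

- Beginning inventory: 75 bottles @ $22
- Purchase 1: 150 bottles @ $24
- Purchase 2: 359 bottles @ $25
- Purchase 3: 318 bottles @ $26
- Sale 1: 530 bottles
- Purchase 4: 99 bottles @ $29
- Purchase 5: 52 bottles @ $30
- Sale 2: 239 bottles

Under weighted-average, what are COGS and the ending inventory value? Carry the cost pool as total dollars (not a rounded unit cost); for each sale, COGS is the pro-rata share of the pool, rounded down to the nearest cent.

After Beginning: 75 on hand, pool $1,650.00 (≈ $22.0000 each)
After Purchase 1: 225 on hand, pool $5,250.00 (≈ $23.3333 each)
After Purchase 2: 584 on hand, pool $14,225.00 (≈ $24.3579 each)
After Purchase 3: 902 on hand, pool $22,493.00 (≈ $24.9368 each)
Sale 1, sell 530: 530/902 × $22,493.00 → $13,216.50
After Purchase 4: 471 on hand, pool $12,147.50 (≈ $25.7909 each)
After Purchase 5: 523 on hand, pool $13,707.50 (≈ $26.2094 each)
Sale 2, sell 239: 239/523 × $13,707.50 → $6,264.03
Total COGS = $13,216.50 + $6,264.03 = $19,480.53
Ending inventory (cost pool remaining) = $7,443.47

COGS = $19,480.53; ending inventory = $7,443.47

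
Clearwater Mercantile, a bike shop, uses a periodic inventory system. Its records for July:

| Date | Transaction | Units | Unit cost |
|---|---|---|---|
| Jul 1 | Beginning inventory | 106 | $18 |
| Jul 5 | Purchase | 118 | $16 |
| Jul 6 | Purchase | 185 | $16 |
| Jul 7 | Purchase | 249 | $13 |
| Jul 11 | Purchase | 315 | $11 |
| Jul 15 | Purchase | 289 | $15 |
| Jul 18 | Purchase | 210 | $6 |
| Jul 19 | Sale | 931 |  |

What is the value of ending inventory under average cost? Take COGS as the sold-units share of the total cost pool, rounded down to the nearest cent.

Ending inventory = $7,002.50

Jul 19, sell 931: 931/1472 × $19,053.00 → $12,050.50
Ending inventory (cost pool remaining) = $7,002.50
Check: goods available $19,053.00 = COGS $12,050.50 + ending $7,002.50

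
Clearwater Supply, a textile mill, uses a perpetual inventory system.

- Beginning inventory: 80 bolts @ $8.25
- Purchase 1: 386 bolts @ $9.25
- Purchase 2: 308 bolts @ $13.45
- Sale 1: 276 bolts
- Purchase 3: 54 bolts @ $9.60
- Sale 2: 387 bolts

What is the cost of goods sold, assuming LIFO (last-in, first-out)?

COGS = $7,445.25

Sale 1 (276) [LIFO — newest first]: 276 @ $13.45 = $3,712.20
Sale 2 (387) [LIFO — newest first]: 54 @ $9.60 + 32 @ $13.45 + 301 @ $9.25 = $3,733.05
Total COGS = $3,712.20 + $3,733.05 = $7,445.25
Ending inventory: 80 @ $8.25 + 85 @ $9.25 = $1,446.25
Check: goods available $8,891.50 = COGS $7,445.25 + ending $1,446.25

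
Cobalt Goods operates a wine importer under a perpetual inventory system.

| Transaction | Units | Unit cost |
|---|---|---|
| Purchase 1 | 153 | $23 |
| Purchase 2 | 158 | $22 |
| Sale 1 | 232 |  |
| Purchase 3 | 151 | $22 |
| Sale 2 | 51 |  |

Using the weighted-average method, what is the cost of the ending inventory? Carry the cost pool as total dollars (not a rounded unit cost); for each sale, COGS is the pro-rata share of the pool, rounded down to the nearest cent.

Ending inventory = $3,968.26

After Purchase 1: 153 on hand, pool $3,519.00 (≈ $23.0000 each)
After Purchase 2: 311 on hand, pool $6,995.00 (≈ $22.4920 each)
Sale 1, sell 232: 232/311 × $6,995.00 → $5,218.13
After Purchase 3: 230 on hand, pool $5,098.87 (≈ $22.1690 each)
Sale 2, sell 51: 51/230 × $5,098.87 → $1,130.61
Total COGS = $5,218.13 + $1,130.61 = $6,348.74
Ending inventory (cost pool remaining) = $3,968.26
Check: goods available $10,317.00 = COGS $6,348.74 + ending $3,968.26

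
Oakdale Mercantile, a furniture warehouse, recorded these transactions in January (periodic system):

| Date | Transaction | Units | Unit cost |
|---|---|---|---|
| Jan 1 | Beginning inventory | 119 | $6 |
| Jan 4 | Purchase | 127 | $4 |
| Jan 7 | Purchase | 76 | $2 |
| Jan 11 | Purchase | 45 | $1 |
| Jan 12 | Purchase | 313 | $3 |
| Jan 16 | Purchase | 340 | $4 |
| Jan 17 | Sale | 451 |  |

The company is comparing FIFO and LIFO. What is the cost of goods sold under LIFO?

COGS = $1,693

FIFO COGS: 119 @ $6 + 127 @ $4 + 76 @ $2 + 45 @ $1 + 84 @ $3 = $1,671
LIFO COGS: 340 @ $4 + 111 @ $3 = $1,693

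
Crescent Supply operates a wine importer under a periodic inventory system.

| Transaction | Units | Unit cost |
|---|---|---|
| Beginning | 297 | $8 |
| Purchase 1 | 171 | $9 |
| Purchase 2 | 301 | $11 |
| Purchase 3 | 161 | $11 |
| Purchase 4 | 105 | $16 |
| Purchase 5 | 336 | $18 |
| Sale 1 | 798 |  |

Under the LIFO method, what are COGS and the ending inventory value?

COGS = $11,655; ending inventory = $5,070

Sale 1 (798) [LIFO — newest first]: 336 @ $18 + 105 @ $16 + 161 @ $11 + 196 @ $11 = $11,655
Ending inventory: 297 @ $8 + 171 @ $9 + 105 @ $11 = $5,070
Check: goods available $16,725 = COGS $11,655 + ending $5,070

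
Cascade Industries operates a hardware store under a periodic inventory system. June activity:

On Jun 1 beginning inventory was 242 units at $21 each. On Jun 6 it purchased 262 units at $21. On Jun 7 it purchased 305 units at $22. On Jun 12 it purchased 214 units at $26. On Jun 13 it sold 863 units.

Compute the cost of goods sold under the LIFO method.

Jun 13, 863 sold [LIFO — newest first]: 214 @ $26 + 305 @ $22 + 262 @ $21 + 82 @ $21 = $19,498
Ending inventory: 160 @ $21 = $3,360

COGS = $19,498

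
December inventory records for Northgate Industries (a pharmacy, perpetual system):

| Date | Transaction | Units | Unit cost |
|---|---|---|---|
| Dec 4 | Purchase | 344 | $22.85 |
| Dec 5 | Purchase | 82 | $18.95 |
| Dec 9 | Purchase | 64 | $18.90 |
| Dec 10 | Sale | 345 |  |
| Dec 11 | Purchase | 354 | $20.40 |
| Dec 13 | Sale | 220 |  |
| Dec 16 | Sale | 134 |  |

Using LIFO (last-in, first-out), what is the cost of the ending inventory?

Ending inventory = $3,313.25

Dec 10, 345 sold [LIFO — newest first]: 64 @ $18.90 + 82 @ $18.95 + 199 @ $22.85 = $7,310.65
Dec 13, 220 sold [LIFO — newest first]: 220 @ $20.40 = $4,488.00
Dec 16, 134 sold [LIFO — newest first]: 134 @ $20.40 = $2,733.60
Total COGS = $7,310.65 + $4,488.00 + $2,733.60 = $14,532.25
Ending inventory: 145 @ $22.85 = $3,313.25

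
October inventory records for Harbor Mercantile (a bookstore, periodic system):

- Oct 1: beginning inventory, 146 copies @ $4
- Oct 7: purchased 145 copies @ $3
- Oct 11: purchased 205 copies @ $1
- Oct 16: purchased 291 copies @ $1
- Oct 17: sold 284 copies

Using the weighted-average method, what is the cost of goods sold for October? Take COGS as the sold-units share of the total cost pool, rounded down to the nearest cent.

Oct 17, sell 284: 284/787 × $1,515.00 → $546.70
Ending inventory (cost pool remaining) = $968.30
Check: goods available $1,515.00 = COGS $546.70 + ending $968.30

COGS = $546.70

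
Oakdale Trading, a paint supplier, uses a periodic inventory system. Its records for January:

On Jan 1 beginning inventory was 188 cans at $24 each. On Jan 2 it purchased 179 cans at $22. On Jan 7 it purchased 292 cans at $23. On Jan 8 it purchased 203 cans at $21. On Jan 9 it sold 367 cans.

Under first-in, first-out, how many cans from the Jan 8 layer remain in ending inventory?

203

Jan 9, 367 sold [FIFO — oldest first]: 188 @ $24 + 179 @ $22 = $8,450
Ending inventory: 292 @ $23 + 203 @ $21 = $10,979
Check: goods available $19,429 = COGS $8,450 + ending $10,979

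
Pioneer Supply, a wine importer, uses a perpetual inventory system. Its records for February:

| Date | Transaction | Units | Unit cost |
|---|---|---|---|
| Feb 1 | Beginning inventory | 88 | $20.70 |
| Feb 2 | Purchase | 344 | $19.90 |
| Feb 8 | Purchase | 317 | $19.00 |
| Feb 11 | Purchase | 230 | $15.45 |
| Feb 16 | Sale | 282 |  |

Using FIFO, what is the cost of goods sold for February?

Feb 16, 282 sold [FIFO — oldest first]: 88 @ $20.70 + 194 @ $19.90 = $5,682.20
Ending inventory: 150 @ $19.90 + 317 @ $19.00 + 230 @ $15.45 = $12,561.50

COGS = $5,682.20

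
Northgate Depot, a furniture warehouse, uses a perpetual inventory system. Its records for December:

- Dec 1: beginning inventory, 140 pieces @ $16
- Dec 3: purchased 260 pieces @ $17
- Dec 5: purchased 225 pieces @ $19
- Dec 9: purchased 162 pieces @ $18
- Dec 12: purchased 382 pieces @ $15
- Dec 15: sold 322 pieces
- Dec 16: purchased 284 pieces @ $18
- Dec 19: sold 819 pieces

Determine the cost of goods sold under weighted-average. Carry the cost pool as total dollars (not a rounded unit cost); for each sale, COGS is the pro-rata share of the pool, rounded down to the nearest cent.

COGS = $19,369.01

After Dec 1: 140 on hand, pool $2,240.00 (≈ $16.0000 each)
After Dec 3: 400 on hand, pool $6,660.00 (≈ $16.6500 each)
After Dec 5: 625 on hand, pool $10,935.00 (≈ $17.4960 each)
After Dec 9: 787 on hand, pool $13,851.00 (≈ $17.5997 each)
After Dec 12: 1169 on hand, pool $19,581.00 (≈ $16.7502 each)
Dec 15, sell 322: 322/1169 × $19,581.00 → $5,393.56
After Dec 16: 1131 on hand, pool $19,299.44 (≈ $17.0640 each)
Dec 19, sell 819: 819/1131 × $19,299.44 → $13,975.45
Total COGS = $5,393.56 + $13,975.45 = $19,369.01
Ending inventory (cost pool remaining) = $5,323.99
Check: goods available $24,693.00 = COGS $19,369.01 + ending $5,323.99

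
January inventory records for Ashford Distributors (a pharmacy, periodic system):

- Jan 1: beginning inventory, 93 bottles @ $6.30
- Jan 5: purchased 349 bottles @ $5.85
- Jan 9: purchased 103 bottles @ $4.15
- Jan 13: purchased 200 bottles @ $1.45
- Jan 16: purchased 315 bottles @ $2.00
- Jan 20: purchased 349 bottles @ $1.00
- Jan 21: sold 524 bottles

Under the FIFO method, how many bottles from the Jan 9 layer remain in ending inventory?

Jan 21, 524 sold [FIFO — oldest first]: 93 @ $6.30 + 349 @ $5.85 + 82 @ $4.15 = $2,967.85
Ending inventory: 21 @ $4.15 + 200 @ $1.45 + 315 @ $2.00 + 349 @ $1.00 = $1,356.15

21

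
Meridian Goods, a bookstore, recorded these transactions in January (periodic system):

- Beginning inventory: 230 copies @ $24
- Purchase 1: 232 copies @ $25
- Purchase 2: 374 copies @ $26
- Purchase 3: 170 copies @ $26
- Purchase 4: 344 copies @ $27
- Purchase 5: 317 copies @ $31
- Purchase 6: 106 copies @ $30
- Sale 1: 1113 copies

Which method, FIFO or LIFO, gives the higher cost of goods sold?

LIFO

FIFO COGS: 230 @ $24 + 232 @ $25 + 374 @ $26 + 170 @ $26 + 107 @ $27 = $28,353
LIFO COGS: 106 @ $30 + 317 @ $31 + 344 @ $27 + 170 @ $26 + 176 @ $26 = $31,291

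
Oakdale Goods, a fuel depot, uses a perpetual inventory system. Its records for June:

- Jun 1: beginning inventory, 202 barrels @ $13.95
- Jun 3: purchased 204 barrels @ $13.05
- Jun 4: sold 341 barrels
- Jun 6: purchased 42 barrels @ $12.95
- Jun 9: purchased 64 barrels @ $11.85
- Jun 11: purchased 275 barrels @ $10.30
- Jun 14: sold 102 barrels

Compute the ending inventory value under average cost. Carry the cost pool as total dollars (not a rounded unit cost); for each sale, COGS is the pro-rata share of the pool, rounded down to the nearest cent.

After Jun 1: 202 on hand, pool $2,817.90 (≈ $13.9500 each)
After Jun 3: 406 on hand, pool $5,480.10 (≈ $13.4978 each)
Jun 4, sell 341: 341/406 × $5,480.10 → $4,602.74
After Jun 6: 107 on hand, pool $1,421.26 (≈ $13.2828 each)
After Jun 9: 171 on hand, pool $2,179.66 (≈ $12.7465 each)
After Jun 11: 446 on hand, pool $5,012.16 (≈ $11.2380 each)
Jun 14, sell 102: 102/446 × $5,012.16 → $1,146.27
Total COGS = $4,602.74 + $1,146.27 = $5,749.01
Ending inventory (cost pool remaining) = $3,865.89
Check: goods available $9,614.90 = COGS $5,749.01 + ending $3,865.89

Ending inventory = $3,865.89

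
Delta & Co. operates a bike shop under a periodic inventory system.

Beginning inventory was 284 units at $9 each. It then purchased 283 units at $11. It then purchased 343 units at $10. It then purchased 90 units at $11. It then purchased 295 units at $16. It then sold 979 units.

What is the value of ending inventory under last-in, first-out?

Ending inventory = $2,908

Sale 1 (979) [LIFO — newest first]: 295 @ $16 + 90 @ $11 + 343 @ $10 + 251 @ $11 = $11,901
Ending inventory: 284 @ $9 + 32 @ $11 = $2,908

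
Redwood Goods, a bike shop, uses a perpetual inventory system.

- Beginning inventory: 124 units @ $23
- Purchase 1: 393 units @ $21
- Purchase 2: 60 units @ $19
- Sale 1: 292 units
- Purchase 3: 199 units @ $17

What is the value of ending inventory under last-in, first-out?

Ending inventory = $9,616

Sale 1 (292) [LIFO — newest first]: 60 @ $19 + 232 @ $21 = $6,012
Ending inventory: 124 @ $23 + 161 @ $21 + 199 @ $17 = $9,616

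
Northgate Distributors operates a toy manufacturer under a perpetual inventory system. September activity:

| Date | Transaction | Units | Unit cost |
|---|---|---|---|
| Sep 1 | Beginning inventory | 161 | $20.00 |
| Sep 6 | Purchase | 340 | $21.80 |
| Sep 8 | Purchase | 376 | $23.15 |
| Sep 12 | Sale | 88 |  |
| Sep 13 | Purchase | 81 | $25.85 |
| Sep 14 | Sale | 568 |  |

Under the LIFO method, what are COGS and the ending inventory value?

Sep 12, 88 sold [LIFO — newest first]: 88 @ $23.15 = $2,037.20
Sep 14, 568 sold [LIFO — newest first]: 81 @ $25.85 + 288 @ $23.15 + 199 @ $21.80 = $13,099.25
Total COGS = $2,037.20 + $13,099.25 = $15,136.45
Ending inventory: 161 @ $20.00 + 141 @ $21.80 = $6,293.80
Check: goods available $21,430.25 = COGS $15,136.45 + ending $6,293.80

COGS = $15,136.45; ending inventory = $6,293.80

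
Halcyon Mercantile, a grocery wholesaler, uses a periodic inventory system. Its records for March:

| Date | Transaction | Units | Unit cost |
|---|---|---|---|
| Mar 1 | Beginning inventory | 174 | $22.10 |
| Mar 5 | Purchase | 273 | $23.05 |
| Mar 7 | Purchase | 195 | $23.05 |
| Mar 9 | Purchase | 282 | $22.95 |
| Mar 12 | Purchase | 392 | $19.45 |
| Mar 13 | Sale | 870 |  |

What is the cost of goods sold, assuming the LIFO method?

Mar 13, 870 sold [LIFO — newest first]: 392 @ $19.45 + 282 @ $22.95 + 195 @ $23.05 + 1 @ $23.05 = $18,614.10
Ending inventory: 174 @ $22.10 + 272 @ $23.05 = $10,115.00
Check: goods available $28,729.10 = COGS $18,614.10 + ending $10,115.00

COGS = $18,614.10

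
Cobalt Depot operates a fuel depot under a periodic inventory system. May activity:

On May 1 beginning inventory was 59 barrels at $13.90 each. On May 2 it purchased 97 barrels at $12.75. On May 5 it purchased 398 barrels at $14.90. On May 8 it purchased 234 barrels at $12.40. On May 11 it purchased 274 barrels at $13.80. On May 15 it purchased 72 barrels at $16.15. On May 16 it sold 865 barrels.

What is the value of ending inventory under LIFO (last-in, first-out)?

Ending inventory = $3,740.55

May 16, 865 sold [LIFO — newest first]: 72 @ $16.15 + 274 @ $13.80 + 234 @ $12.40 + 285 @ $14.90 = $12,092.10
Ending inventory: 59 @ $13.90 + 97 @ $12.75 + 113 @ $14.90 = $3,740.55
Check: goods available $15,832.65 = COGS $12,092.10 + ending $3,740.55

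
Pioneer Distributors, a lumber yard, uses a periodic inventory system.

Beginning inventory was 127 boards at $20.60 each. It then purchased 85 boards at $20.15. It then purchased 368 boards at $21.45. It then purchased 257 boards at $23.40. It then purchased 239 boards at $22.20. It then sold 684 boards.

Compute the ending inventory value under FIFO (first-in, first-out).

Ending inventory = $8,886.00

Sale 1 (684) [FIFO — oldest first]: 127 @ $20.60 + 85 @ $20.15 + 368 @ $21.45 + 104 @ $23.40 = $14,656.15
Ending inventory: 153 @ $23.40 + 239 @ $22.20 = $8,886.00
Check: goods available $23,542.15 = COGS $14,656.15 + ending $8,886.00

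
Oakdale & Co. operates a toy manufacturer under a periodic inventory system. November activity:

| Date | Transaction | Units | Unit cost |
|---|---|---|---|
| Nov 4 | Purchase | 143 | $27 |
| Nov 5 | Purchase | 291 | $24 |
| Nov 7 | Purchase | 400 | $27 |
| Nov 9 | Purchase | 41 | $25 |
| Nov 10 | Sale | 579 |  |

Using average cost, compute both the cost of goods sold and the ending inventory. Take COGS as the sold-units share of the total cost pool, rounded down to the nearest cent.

Nov 10, sell 579: 579/875 × $22,670.00 → $15,001.06
Ending inventory (cost pool remaining) = $7,668.94

COGS = $15,001.06; ending inventory = $7,668.94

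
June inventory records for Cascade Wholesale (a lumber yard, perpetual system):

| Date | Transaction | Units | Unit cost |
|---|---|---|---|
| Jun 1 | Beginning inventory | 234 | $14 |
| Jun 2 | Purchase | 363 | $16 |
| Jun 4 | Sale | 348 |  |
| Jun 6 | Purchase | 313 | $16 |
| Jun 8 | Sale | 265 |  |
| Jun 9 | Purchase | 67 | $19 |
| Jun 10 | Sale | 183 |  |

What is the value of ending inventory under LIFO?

Jun 4, 348 sold [LIFO — newest first]: 348 @ $16 = $5,568
Jun 8, 265 sold [LIFO — newest first]: 265 @ $16 = $4,240
Jun 10, 183 sold [LIFO — newest first]: 67 @ $19 + 48 @ $16 + 15 @ $16 + 53 @ $14 = $3,023
Total COGS = $5,568 + $4,240 + $3,023 = $12,831
Ending inventory: 181 @ $14 = $2,534

Ending inventory = $2,534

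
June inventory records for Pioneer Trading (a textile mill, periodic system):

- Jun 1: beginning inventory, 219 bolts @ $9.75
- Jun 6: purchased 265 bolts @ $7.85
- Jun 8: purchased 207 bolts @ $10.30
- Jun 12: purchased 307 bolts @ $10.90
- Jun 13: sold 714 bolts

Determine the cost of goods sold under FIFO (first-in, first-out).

Jun 13, 714 sold [FIFO — oldest first]: 219 @ $9.75 + 265 @ $7.85 + 207 @ $10.30 + 23 @ $10.90 = $6,598.30
Ending inventory: 284 @ $10.90 = $3,095.60

COGS = $6,598.30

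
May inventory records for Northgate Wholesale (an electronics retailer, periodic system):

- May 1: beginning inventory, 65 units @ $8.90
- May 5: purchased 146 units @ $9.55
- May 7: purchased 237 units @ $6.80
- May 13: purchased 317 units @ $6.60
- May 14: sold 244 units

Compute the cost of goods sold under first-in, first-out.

May 14, 244 sold [FIFO — oldest first]: 65 @ $8.90 + 146 @ $9.55 + 33 @ $6.80 = $2,197.20
Ending inventory: 204 @ $6.80 + 317 @ $6.60 = $3,479.40
Check: goods available $5,676.60 = COGS $2,197.20 + ending $3,479.40

COGS = $2,197.20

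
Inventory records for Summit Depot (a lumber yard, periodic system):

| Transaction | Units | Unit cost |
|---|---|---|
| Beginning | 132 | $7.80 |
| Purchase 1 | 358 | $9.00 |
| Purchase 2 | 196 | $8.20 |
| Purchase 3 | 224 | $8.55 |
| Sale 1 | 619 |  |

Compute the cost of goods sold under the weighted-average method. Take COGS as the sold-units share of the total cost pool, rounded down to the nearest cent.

Sale 1, sell 619: 619/910 × $7,774.00 → $5,288.02
Ending inventory (cost pool remaining) = $2,485.98
Check: goods available $7,774.00 = COGS $5,288.02 + ending $2,485.98

COGS = $5,288.02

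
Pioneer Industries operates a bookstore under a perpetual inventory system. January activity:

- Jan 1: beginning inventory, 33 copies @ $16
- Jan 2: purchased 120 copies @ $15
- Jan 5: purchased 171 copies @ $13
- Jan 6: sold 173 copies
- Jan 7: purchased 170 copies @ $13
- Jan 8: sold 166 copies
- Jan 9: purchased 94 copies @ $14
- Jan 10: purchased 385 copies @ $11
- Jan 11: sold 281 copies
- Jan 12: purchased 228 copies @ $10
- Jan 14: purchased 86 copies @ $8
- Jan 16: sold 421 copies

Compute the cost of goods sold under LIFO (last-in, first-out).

Jan 6, 173 sold [LIFO — newest first]: 171 @ $13 + 2 @ $15 = $2,253
Jan 8, 166 sold [LIFO — newest first]: 166 @ $13 = $2,158
Jan 11, 281 sold [LIFO — newest first]: 281 @ $11 = $3,091
Jan 16, 421 sold [LIFO — newest first]: 86 @ $8 + 228 @ $10 + 104 @ $11 + 3 @ $14 = $4,154
Total COGS = $2,253 + $2,158 + $3,091 + $4,154 = $11,656
Ending inventory: 33 @ $16 + 118 @ $15 + 4 @ $13 + 91 @ $14 = $3,624

COGS = $11,656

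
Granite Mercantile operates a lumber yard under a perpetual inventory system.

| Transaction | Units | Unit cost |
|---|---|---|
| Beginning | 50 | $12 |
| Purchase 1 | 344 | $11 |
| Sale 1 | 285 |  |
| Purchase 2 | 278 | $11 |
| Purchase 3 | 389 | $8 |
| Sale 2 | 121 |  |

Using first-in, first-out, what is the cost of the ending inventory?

Sale 1 (285) [FIFO — oldest first]: 50 @ $12 + 235 @ $11 = $3,185
Sale 2 (121) [FIFO — oldest first]: 109 @ $11 + 12 @ $11 = $1,331
Total COGS = $3,185 + $1,331 = $4,516
Ending inventory: 266 @ $11 + 389 @ $8 = $6,038

Ending inventory = $6,038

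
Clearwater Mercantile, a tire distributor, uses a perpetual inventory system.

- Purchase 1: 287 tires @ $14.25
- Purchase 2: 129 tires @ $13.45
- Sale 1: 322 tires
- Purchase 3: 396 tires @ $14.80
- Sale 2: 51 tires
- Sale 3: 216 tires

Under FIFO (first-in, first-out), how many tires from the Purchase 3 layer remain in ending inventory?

Sale 1 (322) [FIFO — oldest first]: 287 @ $14.25 + 35 @ $13.45 = $4,560.50
Sale 2 (51) [FIFO — oldest first]: 51 @ $13.45 = $685.95
Sale 3 (216) [FIFO — oldest first]: 43 @ $13.45 + 173 @ $14.80 = $3,138.75
Total COGS = $4,560.50 + $685.95 + $3,138.75 = $8,385.20
Ending inventory: 223 @ $14.80 = $3,300.40
Check: goods available $11,685.60 = COGS $8,385.20 + ending $3,300.40

223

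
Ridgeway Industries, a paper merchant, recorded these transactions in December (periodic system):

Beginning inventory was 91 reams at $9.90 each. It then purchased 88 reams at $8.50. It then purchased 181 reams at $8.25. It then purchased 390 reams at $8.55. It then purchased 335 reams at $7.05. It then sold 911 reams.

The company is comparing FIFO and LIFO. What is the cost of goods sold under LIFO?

FIFO COGS: 91 @ $9.90 + 88 @ $8.50 + 181 @ $8.25 + 390 @ $8.55 + 161 @ $7.05 = $7,611.70
LIFO COGS: 335 @ $7.05 + 390 @ $8.55 + 181 @ $8.25 + 5 @ $8.50 = $7,232.00

COGS = $7,232.00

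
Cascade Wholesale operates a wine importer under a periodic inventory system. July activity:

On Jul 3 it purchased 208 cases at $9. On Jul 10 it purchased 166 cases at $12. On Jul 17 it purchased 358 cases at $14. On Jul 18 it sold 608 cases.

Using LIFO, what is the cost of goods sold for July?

Jul 18, 608 sold [LIFO — newest first]: 358 @ $14 + 166 @ $12 + 84 @ $9 = $7,760
Ending inventory: 124 @ $9 = $1,116

COGS = $7,760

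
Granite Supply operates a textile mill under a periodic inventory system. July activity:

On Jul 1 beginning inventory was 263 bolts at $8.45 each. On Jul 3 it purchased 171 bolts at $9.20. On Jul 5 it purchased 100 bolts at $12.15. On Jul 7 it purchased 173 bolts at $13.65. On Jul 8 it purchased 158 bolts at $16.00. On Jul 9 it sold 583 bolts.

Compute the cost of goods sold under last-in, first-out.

Jul 9, 583 sold [LIFO — newest first]: 158 @ $16.00 + 173 @ $13.65 + 100 @ $12.15 + 152 @ $9.20 = $7,502.85
Ending inventory: 263 @ $8.45 + 19 @ $9.20 = $2,397.15

COGS = $7,502.85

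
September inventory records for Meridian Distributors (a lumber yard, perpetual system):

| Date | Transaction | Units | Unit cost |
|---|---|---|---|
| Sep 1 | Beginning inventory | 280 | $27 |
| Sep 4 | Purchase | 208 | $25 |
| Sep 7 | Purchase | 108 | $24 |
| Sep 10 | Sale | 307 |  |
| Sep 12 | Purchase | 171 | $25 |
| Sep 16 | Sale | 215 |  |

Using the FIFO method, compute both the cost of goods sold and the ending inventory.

Sep 10, 307 sold [FIFO — oldest first]: 280 @ $27 + 27 @ $25 = $8,235
Sep 16, 215 sold [FIFO — oldest first]: 181 @ $25 + 34 @ $24 = $5,341
Total COGS = $8,235 + $5,341 = $13,576
Ending inventory: 74 @ $24 + 171 @ $25 = $6,051
Check: goods available $19,627 = COGS $13,576 + ending $6,051

COGS = $13,576; ending inventory = $6,051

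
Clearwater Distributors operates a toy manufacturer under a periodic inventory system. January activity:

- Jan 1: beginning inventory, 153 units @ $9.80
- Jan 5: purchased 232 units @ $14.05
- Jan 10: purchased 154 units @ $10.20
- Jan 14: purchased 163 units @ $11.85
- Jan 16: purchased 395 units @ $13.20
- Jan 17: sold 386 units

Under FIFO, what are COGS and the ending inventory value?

COGS = $4,769.20; ending inventory = $8,706.15

Jan 17, 386 sold [FIFO — oldest first]: 153 @ $9.80 + 232 @ $14.05 + 1 @ $10.20 = $4,769.20
Ending inventory: 153 @ $10.20 + 163 @ $11.85 + 395 @ $13.20 = $8,706.15
Check: goods available $13,475.35 = COGS $4,769.20 + ending $8,706.15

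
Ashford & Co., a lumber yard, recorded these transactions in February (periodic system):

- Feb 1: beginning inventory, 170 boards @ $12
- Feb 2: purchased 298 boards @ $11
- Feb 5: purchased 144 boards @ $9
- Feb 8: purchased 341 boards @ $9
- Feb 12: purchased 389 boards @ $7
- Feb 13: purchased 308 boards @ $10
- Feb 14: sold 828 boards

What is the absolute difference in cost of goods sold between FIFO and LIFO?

FIFO COGS: 170 @ $12 + 298 @ $11 + 144 @ $9 + 216 @ $9 = $8,558
LIFO COGS: 308 @ $10 + 389 @ $7 + 131 @ $9 = $6,982
Difference = |$8,558 − $6,982| = $1,576

$1,576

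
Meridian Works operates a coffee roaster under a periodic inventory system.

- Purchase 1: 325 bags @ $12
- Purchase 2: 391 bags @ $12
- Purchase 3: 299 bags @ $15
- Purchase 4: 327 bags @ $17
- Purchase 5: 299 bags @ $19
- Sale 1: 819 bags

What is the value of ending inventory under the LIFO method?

Sale 1 (819) [LIFO — newest first]: 299 @ $19 + 327 @ $17 + 193 @ $15 = $14,135
Ending inventory: 325 @ $12 + 391 @ $12 + 106 @ $15 = $10,182
Check: goods available $24,317 = COGS $14,135 + ending $10,182

Ending inventory = $10,182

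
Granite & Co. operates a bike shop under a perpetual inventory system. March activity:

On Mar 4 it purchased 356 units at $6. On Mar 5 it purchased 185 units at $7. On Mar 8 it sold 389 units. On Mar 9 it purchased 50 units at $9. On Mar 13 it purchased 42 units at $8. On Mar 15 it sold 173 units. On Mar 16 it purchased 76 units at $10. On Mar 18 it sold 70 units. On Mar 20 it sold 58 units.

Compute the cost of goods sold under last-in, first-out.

COGS = $4,863

Mar 8, 389 sold [LIFO — newest first]: 185 @ $7 + 204 @ $6 = $2,519
Mar 15, 173 sold [LIFO — newest first]: 42 @ $8 + 50 @ $9 + 81 @ $6 = $1,272
Mar 18, 70 sold [LIFO — newest first]: 70 @ $10 = $700
Mar 20, 58 sold [LIFO — newest first]: 6 @ $10 + 52 @ $6 = $372
Total COGS = $2,519 + $1,272 + $700 + $372 = $4,863
Ending inventory: 19 @ $6 = $114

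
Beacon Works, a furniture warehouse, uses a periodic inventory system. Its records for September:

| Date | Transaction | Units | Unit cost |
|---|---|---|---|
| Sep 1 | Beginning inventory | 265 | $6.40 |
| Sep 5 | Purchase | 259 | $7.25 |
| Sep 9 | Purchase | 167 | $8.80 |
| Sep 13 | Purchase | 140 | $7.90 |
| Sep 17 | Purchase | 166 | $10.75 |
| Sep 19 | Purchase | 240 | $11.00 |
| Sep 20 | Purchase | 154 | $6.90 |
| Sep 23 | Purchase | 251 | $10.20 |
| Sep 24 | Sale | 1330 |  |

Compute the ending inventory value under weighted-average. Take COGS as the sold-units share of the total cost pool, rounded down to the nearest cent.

Ending inventory = $2,697.54

Sep 24, sell 1330: 1330/1642 × $14,196.65 → $11,499.11
Ending inventory (cost pool remaining) = $2,697.54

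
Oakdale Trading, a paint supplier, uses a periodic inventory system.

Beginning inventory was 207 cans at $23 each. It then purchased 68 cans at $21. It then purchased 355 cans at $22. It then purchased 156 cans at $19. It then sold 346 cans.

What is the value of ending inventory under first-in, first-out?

Sale 1 (346) [FIFO — oldest first]: 207 @ $23 + 68 @ $21 + 71 @ $22 = $7,751
Ending inventory: 284 @ $22 + 156 @ $19 = $9,212

Ending inventory = $9,212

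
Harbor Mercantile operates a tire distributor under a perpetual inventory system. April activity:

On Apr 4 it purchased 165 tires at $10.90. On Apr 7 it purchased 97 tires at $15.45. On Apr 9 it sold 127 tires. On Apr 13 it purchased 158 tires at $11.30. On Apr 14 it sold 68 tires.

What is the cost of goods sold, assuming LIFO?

COGS = $2,594.05

Apr 9, 127 sold [LIFO — newest first]: 97 @ $15.45 + 30 @ $10.90 = $1,825.65
Apr 14, 68 sold [LIFO — newest first]: 68 @ $11.30 = $768.40
Total COGS = $1,825.65 + $768.40 = $2,594.05
Ending inventory: 135 @ $10.90 + 90 @ $11.30 = $2,488.50
Check: goods available $5,082.55 = COGS $2,594.05 + ending $2,488.50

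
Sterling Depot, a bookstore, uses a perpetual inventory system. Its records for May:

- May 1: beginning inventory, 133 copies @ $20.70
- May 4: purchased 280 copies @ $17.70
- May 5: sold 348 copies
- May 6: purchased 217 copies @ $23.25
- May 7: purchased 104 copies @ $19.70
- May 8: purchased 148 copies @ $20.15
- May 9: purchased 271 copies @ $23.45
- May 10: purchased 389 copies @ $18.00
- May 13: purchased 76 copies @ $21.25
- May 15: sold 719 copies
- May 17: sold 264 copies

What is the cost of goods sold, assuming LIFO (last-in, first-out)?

COGS = $26,268.05

May 5, 348 sold [LIFO — newest first]: 280 @ $17.70 + 68 @ $20.70 = $6,363.60
May 15, 719 sold [LIFO — newest first]: 76 @ $21.25 + 389 @ $18.00 + 254 @ $23.45 = $14,573.30
May 17, 264 sold [LIFO — newest first]: 17 @ $23.45 + 148 @ $20.15 + 99 @ $19.70 = $5,331.15
Total COGS = $6,363.60 + $14,573.30 + $5,331.15 = $26,268.05
Ending inventory: 65 @ $20.70 + 217 @ $23.25 + 5 @ $19.70 = $6,489.25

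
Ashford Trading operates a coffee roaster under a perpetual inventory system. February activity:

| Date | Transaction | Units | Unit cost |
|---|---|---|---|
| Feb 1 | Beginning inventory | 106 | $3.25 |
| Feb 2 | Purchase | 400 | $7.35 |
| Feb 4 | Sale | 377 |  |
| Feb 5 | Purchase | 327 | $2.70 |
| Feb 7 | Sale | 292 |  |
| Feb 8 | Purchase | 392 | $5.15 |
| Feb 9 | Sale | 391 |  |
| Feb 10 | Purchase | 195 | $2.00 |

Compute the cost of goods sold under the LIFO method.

COGS = $5,573.00

Feb 4, 377 sold [LIFO — newest first]: 377 @ $7.35 = $2,770.95
Feb 7, 292 sold [LIFO — newest first]: 292 @ $2.70 = $788.40
Feb 9, 391 sold [LIFO — newest first]: 391 @ $5.15 = $2,013.65
Total COGS = $2,770.95 + $788.40 + $2,013.65 = $5,573.00
Ending inventory: 106 @ $3.25 + 23 @ $7.35 + 35 @ $2.70 + 1 @ $5.15 + 195 @ $2.00 = $1,003.20
Check: goods available $6,576.20 = COGS $5,573.00 + ending $1,003.20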